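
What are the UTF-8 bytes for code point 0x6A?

6A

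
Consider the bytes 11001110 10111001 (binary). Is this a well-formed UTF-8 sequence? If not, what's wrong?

valid

Leading byte 0xCE = 11001110 → 2-byte form.
Continuation bytes 0xB9=10111001 all match 10xxxxxx.
Decoded value 0x3B9 is ≥ 0x80 (shortest form) and not a surrogate.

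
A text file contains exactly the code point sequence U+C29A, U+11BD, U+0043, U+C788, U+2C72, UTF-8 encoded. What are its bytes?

U+C29A: 3-byte form → EC 8A 9A.
U+11BD: 3-byte form → E1 86 BD.
U+0043: 1-byte form → 43.
U+C788: 3-byte form → EC 9E 88.
U+2C72: 3-byte form → E2 B1 B2.
Concatenated (13 bytes): EC 8A 9A E1 86 BD 43 EC 9E 88 E2 B1 B2.

EC 8A 9A E1 86 BD 43 EC 9E 88 E2 B1 B2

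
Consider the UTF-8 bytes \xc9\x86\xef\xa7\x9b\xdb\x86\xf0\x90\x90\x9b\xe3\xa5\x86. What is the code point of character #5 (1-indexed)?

Offset 0: leading byte 0xC9 = 11001001 → 2-byte char #1 = C9 86.
Offset 2: leading byte 0xEF = 11101111 → 3-byte char #2 = EF A7 9B.
Offset 5: leading byte 0xDB = 11011011 → 2-byte char #3 = DB 86.
Offset 7: leading byte 0xF0 = 11110000 → 4-byte char #4 = F0 90 90 9B.
Offset 11: leading byte 0xE3 = 11100011 → 3-byte char #5 = E3 A5 86.
Leading byte 0xE3 = 11100011 matches 1110xxxx → 3-byte sequence.
Byte 1: 0xE3 = 11100011, payload 0011 (4 bits).
Byte 2: 0xA5 = 10100101 (10xxxxxx ✓), payload 100101.
Byte 3: 0x86 = 10000110 (10xxxxxx ✓), payload 000110.
Concatenate: 0011100101000110 = 0x3946 (16 bits → U+3946).

U+3946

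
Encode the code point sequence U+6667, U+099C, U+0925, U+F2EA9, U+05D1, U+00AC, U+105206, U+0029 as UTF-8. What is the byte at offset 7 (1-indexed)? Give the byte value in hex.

0xE0

1-indexed offset 7 is 0-indexed offset 6.
U+6667 → 3-byte form E6 99 A7 at offsets 0–2.
U+099C → 3-byte form E0 A6 9C at offsets 3–5.
U+0925 → 3-byte form E0 A4 A5 at offsets 6–8.
Offset 6 falls in char 3's range; it's byte 1 of E0 A4 A5 = 0xE0.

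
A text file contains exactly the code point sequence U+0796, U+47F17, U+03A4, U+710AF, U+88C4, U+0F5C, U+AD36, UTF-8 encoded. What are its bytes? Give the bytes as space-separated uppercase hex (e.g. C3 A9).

U+0796: 2-byte form → DE 96.
U+47F17: 4-byte form → F1 87 BC 97.
U+03A4: 2-byte form → CE A4.
U+710AF: 4-byte form → F1 B1 82 AF.
U+88C4: 3-byte form → E8 A3 84.
U+0F5C: 3-byte form → E0 BD 9C.
U+AD36: 3-byte form → EA B4 B6.
Concatenated (21 bytes): DE 96 F1 87 BC 97 CE A4 F1 B1 82 AF E8 A3 84 E0 BD 9C EA B4 B6.

DE 96 F1 87 BC 97 CE A4 F1 B1 82 AF E8 A3 84 E0 BD 9C EA B4 B6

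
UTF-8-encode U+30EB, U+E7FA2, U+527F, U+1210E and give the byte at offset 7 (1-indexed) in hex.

0xA2

1-indexed offset 7 is 0-indexed offset 6.
U+30EB → 3-byte form E3 83 AB at offsets 0–2.
U+E7FA2 → 4-byte form F3 A7 BE A2 at offsets 3–6.
Offset 6 falls in char 2's range; it's byte 4 of F3 A7 BE A2 = 0xA2.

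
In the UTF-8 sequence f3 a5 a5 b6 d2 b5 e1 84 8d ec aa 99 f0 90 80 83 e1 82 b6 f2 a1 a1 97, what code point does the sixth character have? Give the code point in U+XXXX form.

Offset 0: leading byte 0xF3 = 11110011 → 4-byte char #1 = F3 A5 A5 B6.
Offset 4: leading byte 0xD2 = 11010010 → 2-byte char #2 = D2 B5.
Offset 6: leading byte 0xE1 = 11100001 → 3-byte char #3 = E1 84 8D.
Offset 9: leading byte 0xEC = 11101100 → 3-byte char #4 = EC AA 99.
Offset 12: leading byte 0xF0 = 11110000 → 4-byte char #5 = F0 90 80 83.
Offset 16: leading byte 0xE1 = 11100001 → 3-byte char #6 = E1 82 B6.
Leading byte 0xE1 = 11100001 matches 1110xxxx → 3-byte sequence.
Byte 1: 0xE1 = 11100001, payload 0001 (4 bits).
Byte 2: 0x82 = 10000010 (10xxxxxx ✓), payload 000010.
Byte 3: 0xB6 = 10110110 (10xxxxxx ✓), payload 110110.
Concatenate: 0001000010110110 = 0x10B6 (16 bits → U+10B6).

U+10B6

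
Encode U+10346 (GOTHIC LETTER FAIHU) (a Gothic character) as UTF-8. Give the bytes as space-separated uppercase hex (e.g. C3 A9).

F0 90 8D 86

U+10346 = 0x10346 = 66374 decimal. In range U+10000–U+10FFFF → 4-byte form: 11110xxx 10xxxxxx 10xxxxxx 10xxxxxx.
Binary (21 bits): 000010000001101000110.
Split 3+6+6+6: 000 | 010000 | 001101 | 000110.
Byte 1: 11110000 = 0xF0.
Byte 2: 10010000 = 0x90.
Byte 3: 10001101 = 0x8D.
Byte 4: 10000110 = 0x86.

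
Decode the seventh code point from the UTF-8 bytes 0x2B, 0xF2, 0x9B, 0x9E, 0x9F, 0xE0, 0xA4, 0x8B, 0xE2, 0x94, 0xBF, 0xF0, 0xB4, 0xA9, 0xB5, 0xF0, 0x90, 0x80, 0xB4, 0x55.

U+0055

Offset 0: leading byte 0x2B = 00101011 → 1-byte char #1 = 2B.
Offset 1: leading byte 0xF2 = 11110010 → 4-byte char #2 = F2 9B 9E 9F.
Offset 5: leading byte 0xE0 = 11100000 → 3-byte char #3 = E0 A4 8B.
Offset 8: leading byte 0xE2 = 11100010 → 3-byte char #4 = E2 94 BF.
Offset 11: leading byte 0xF0 = 11110000 → 4-byte char #5 = F0 B4 A9 B5.
Offset 15: leading byte 0xF0 = 11110000 → 4-byte char #6 = F0 90 80 B4.
Offset 19: leading byte 0x55 = 01010101 → 1-byte char #7 = 55.
Leading byte 0x55 = 01010101 matches 0xxxxxxx → 1-byte sequence.
Byte 1: 0x55 = 01010101, payload 1010101 (7 bits).
Concatenate: 1010101 = 0x55 (7 bits → U+0055).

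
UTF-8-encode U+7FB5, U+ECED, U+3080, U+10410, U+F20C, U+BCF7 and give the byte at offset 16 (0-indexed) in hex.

U+7FB5 → 3-byte form E7 BE B5 at offsets 0–2.
U+ECED → 3-byte form EE B3 AD at offsets 3–5.
U+3080 → 3-byte form E3 82 80 at offsets 6–8.
U+10410 → 4-byte form F0 90 90 90 at offsets 9–12.
U+F20C → 3-byte form EF 88 8C at offsets 13–15.
U+BCF7 → 3-byte form EB B3 B7 at offsets 16–18.
Offset 16 falls in char 6's range; it's byte 1 of EB B3 B7 = 0xEB.

0xEB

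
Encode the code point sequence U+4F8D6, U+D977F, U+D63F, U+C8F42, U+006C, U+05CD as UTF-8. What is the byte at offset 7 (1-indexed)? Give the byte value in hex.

1-indexed offset 7 is 0-indexed offset 6.
U+4F8D6 → 4-byte form F1 8F A3 96 at offsets 0–3.
U+D977F → 4-byte form F3 99 9D BF at offsets 4–7.
Offset 6 falls in char 2's range; it's byte 3 of F3 99 9D BF = 0x9D.

0x9D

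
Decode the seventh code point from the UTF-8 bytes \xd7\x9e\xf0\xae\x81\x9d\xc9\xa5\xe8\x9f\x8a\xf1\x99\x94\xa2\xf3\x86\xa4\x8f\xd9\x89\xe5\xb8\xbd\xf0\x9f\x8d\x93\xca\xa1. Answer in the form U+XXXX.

U+0649

Offset 0: leading byte 0xD7 = 11010111 → 2-byte char #1 = D7 9E.
Offset 2: leading byte 0xF0 = 11110000 → 4-byte char #2 = F0 AE 81 9D.
Offset 6: leading byte 0xC9 = 11001001 → 2-byte char #3 = C9 A5.
Offset 8: leading byte 0xE8 = 11101000 → 3-byte char #4 = E8 9F 8A.
Offset 11: leading byte 0xF1 = 11110001 → 4-byte char #5 = F1 99 94 A2.
Offset 15: leading byte 0xF3 = 11110011 → 4-byte char #6 = F3 86 A4 8F.
Offset 19: leading byte 0xD9 = 11011001 → 2-byte char #7 = D9 89.
Leading byte 0xD9 = 11011001 matches 110xxxxx → 2-byte sequence.
Byte 1: 0xD9 = 11011001, payload 11001 (5 bits).
Byte 2: 0x89 = 10001001 (10xxxxxx ✓), payload 001001.
Concatenate: 11001001001 = 0x649 (11 bits → U+0649).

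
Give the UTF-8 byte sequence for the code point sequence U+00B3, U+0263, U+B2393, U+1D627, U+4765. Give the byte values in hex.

C2 B3 C9 A3 F2 B2 8E 93 F0 9D 98 A7 E4 9D A5

U+00B3: 2-byte form → C2 B3.
U+0263: 2-byte form → C9 A3.
U+B2393: 4-byte form → F2 B2 8E 93.
U+1D627: 4-byte form → F0 9D 98 A7.
U+4765: 3-byte form → E4 9D A5.
Concatenated (15 bytes): C2 B3 C9 A3 F2 B2 8E 93 F0 9D 98 A7 E4 9D A5.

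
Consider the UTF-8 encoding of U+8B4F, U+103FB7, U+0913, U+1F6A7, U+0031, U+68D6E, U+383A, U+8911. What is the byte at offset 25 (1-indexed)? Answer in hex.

1-indexed offset 25 is 0-indexed offset 24.
U+8B4F → 3-byte form E8 AD 8F at offsets 0–2.
U+103FB7 → 4-byte form F4 83 BE B7 at offsets 3–6.
U+0913 → 3-byte form E0 A4 93 at offsets 7–9.
U+1F6A7 → 4-byte form F0 9F 9A A7 at offsets 10–13.
U+0031 → 1-byte form 31 at offsets 14–14.
U+68D6E → 4-byte form F1 A8 B5 AE at offsets 15–18.
U+383A → 3-byte form E3 A0 BA at offsets 19–21.
U+8911 → 3-byte form E8 A4 91 at offsets 22–24.
Offset 24 falls in char 8's range; it's byte 3 of E8 A4 91 = 0x91.

0x91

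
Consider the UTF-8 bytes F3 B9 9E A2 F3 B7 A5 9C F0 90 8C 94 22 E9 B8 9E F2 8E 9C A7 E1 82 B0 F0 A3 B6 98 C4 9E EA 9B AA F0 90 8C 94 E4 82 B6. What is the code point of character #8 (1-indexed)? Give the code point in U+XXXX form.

Offset 0: leading byte 0xF3 = 11110011 → 4-byte char #1 = F3 B9 9E A2.
Offset 4: leading byte 0xF3 = 11110011 → 4-byte char #2 = F3 B7 A5 9C.
Offset 8: leading byte 0xF0 = 11110000 → 4-byte char #3 = F0 90 8C 94.
Offset 12: leading byte 0x22 = 00100010 → 1-byte char #4 = 22.
Offset 13: leading byte 0xE9 = 11101001 → 3-byte char #5 = E9 B8 9E.
Offset 16: leading byte 0xF2 = 11110010 → 4-byte char #6 = F2 8E 9C A7.
Offset 20: leading byte 0xE1 = 11100001 → 3-byte char #7 = E1 82 B0.
Offset 23: leading byte 0xF0 = 11110000 → 4-byte char #8 = F0 A3 B6 98.
Leading byte 0xF0 = 11110000 matches 11110xxx → 4-byte sequence.
Byte 1: 0xF0 = 11110000, payload 000 (3 bits).
Byte 2: 0xA3 = 10100011 (10xxxxxx ✓), payload 100011.
Byte 3: 0xB6 = 10110110 (10xxxxxx ✓), payload 110110.
Byte 4: 0x98 = 10011000 (10xxxxxx ✓), payload 011000.
Concatenate: 000100011110110011000 = 0x23D98 (21 bits → U+23D98).

U+23D98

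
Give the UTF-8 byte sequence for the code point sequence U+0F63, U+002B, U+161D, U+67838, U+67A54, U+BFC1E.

E0 BD A3 2B E1 98 9D F1 A7 A0 B8 F1 A7 A9 94 F2 BF B0 9E

U+0F63: 3-byte form → E0 BD A3.
U+002B: 1-byte form → 2B.
U+161D: 3-byte form → E1 98 9D.
U+67838: 4-byte form → F1 A7 A0 B8.
U+67A54: 4-byte form → F1 A7 A9 94.
U+BFC1E: 4-byte form → F2 BF B0 9E.
Concatenated (19 bytes): E0 BD A3 2B E1 98 9D F1 A7 A0 B8 F1 A7 A9 94 F2 BF B0 9E.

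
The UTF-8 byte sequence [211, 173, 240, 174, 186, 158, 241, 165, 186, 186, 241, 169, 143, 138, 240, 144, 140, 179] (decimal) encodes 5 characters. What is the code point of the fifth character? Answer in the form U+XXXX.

Offset 0: leading byte 0xD3 = 11010011 → 2-byte char #1 = D3 AD.
Offset 2: leading byte 0xF0 = 11110000 → 4-byte char #2 = F0 AE BA 9E.
Offset 6: leading byte 0xF1 = 11110001 → 4-byte char #3 = F1 A5 BA BA.
Offset 10: leading byte 0xF1 = 11110001 → 4-byte char #4 = F1 A9 8F 8A.
Offset 14: leading byte 0xF0 = 11110000 → 4-byte char #5 = F0 90 8C B3.
Leading byte 0xF0 = 11110000 matches 11110xxx → 4-byte sequence.
Byte 1: 0xF0 = 11110000, payload 000 (3 bits).
Byte 2: 0x90 = 10010000 (10xxxxxx ✓), payload 010000.
Byte 3: 0x8C = 10001100 (10xxxxxx ✓), payload 001100.
Byte 4: 0xB3 = 10110011 (10xxxxxx ✓), payload 110011.
Concatenate: 000010000001100110011 = 0x10333 (21 bits → U+10333).

U+10333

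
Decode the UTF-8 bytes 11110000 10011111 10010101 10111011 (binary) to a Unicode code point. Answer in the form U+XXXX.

U+1F57B

Leading byte 0xF0 = 11110000 matches 11110xxx → 4-byte sequence.
Byte 1: 0xF0 = 11110000, payload 000 (3 bits).
Byte 2: 0x9F = 10011111 (10xxxxxx ✓), payload 011111.
Byte 3: 0x95 = 10010101 (10xxxxxx ✓), payload 010101.
Byte 4: 0xBB = 10111011 (10xxxxxx ✓), payload 111011.
Concatenate: 000011111010101111011 = 0x1F57B (21 bits → U+1F57B).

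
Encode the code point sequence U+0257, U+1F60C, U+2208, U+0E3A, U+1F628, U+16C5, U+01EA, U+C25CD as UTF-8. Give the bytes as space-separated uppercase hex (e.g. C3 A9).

C9 97 F0 9F 98 8C E2 88 88 E0 B8 BA F0 9F 98 A8 E1 9B 85 C7 AA F3 82 97 8D

U+0257: 2-byte form → C9 97.
U+1F60C: 4-byte form → F0 9F 98 8C.
U+2208: 3-byte form → E2 88 88.
U+0E3A: 3-byte form → E0 B8 BA.
U+1F628: 4-byte form → F0 9F 98 A8.
U+16C5: 3-byte form → E1 9B 85.
U+01EA: 2-byte form → C7 AA.
U+C25CD: 4-byte form → F3 82 97 8D.
Concatenated (25 bytes): C9 97 F0 9F 98 8C E2 88 88 E0 B8 BA F0 9F 98 A8 E1 9B 85 C7 AA F3 82 97 8D.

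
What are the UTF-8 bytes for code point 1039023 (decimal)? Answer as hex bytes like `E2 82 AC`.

F3 BD AA AF

U+FDAAF = 0xFDAAF = 1039023 decimal. In range U+10000–U+10FFFF → 4-byte form: 11110xxx 10xxxxxx 10xxxxxx 10xxxxxx.
Binary (21 bits): 011111101101010101111.
Split 3+6+6+6: 011 | 111101 | 101010 | 101111.
Byte 1: 11110011 = 0xF3.
Byte 2: 10111101 = 0xBD.
Byte 3: 10101010 = 0xAA.
Byte 4: 10101111 = 0xAF.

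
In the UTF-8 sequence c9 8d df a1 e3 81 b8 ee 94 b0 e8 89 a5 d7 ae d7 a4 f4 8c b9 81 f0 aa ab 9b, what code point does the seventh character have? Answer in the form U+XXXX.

U+05E4

Offset 0: leading byte 0xC9 = 11001001 → 2-byte char #1 = C9 8D.
Offset 2: leading byte 0xDF = 11011111 → 2-byte char #2 = DF A1.
Offset 4: leading byte 0xE3 = 11100011 → 3-byte char #3 = E3 81 B8.
Offset 7: leading byte 0xEE = 11101110 → 3-byte char #4 = EE 94 B0.
Offset 10: leading byte 0xE8 = 11101000 → 3-byte char #5 = E8 89 A5.
Offset 13: leading byte 0xD7 = 11010111 → 2-byte char #6 = D7 AE.
Offset 15: leading byte 0xD7 = 11010111 → 2-byte char #7 = D7 A4.
Leading byte 0xD7 = 11010111 matches 110xxxxx → 2-byte sequence.
Byte 1: 0xD7 = 11010111, payload 10111 (5 bits).
Byte 2: 0xA4 = 10100100 (10xxxxxx ✓), payload 100100.
Concatenate: 10111100100 = 0x5E4 (11 bits → U+05E4).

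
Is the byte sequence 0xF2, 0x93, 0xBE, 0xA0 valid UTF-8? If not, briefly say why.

valid

Leading byte 0xF2 = 11110010 → 4-byte form.
Continuation bytes 0x93=10010011, 0xBE=10111110, 0xA0=10100000 all match 10xxxxxx.
Decoded value 0x93FA0 is ≥ 0x10000 (shortest form) and not a surrogate.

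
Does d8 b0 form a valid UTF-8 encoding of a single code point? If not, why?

Leading byte 0xD8 = 11011000 → 2-byte form.
Continuation bytes 0xB0=10110000 all match 10xxxxxx.
Decoded value 0x630 is ≥ 0x80 (shortest form) and not a surrogate.

valid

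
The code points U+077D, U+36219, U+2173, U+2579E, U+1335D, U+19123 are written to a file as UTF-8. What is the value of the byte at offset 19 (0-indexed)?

U+077D → 2-byte form DD BD at offsets 0–1.
U+36219 → 4-byte form F0 B6 88 99 at offsets 2–5.
U+2173 → 3-byte form E2 85 B3 at offsets 6–8.
U+2579E → 4-byte form F0 A5 9E 9E at offsets 9–12.
U+1335D → 4-byte form F0 93 8D 9D at offsets 13–16.
U+19123 → 4-byte form F0 99 84 A3 at offsets 17–20.
Offset 19 falls in char 6's range; it's byte 3 of F0 99 84 A3 = 0x84.

0x84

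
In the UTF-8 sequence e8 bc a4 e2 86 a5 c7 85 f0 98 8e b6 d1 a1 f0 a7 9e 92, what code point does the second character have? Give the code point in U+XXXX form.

U+21A5

Offset 0: leading byte 0xE8 = 11101000 → 3-byte char #1 = E8 BC A4.
Offset 3: leading byte 0xE2 = 11100010 → 3-byte char #2 = E2 86 A5.
Leading byte 0xE2 = 11100010 matches 1110xxxx → 3-byte sequence.
Byte 1: 0xE2 = 11100010, payload 0010 (4 bits).
Byte 2: 0x86 = 10000110 (10xxxxxx ✓), payload 000110.
Byte 3: 0xA5 = 10100101 (10xxxxxx ✓), payload 100101.
Concatenate: 0010000110100101 = 0x21A5 (16 bits → U+21A5).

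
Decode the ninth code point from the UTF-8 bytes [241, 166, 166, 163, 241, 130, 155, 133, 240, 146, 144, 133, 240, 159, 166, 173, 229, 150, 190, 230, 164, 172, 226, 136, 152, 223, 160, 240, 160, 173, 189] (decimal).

Offset 0: leading byte 0xF1 = 11110001 → 4-byte char #1 = F1 A6 A6 A3.
Offset 4: leading byte 0xF1 = 11110001 → 4-byte char #2 = F1 82 9B 85.
Offset 8: leading byte 0xF0 = 11110000 → 4-byte char #3 = F0 92 90 85.
Offset 12: leading byte 0xF0 = 11110000 → 4-byte char #4 = F0 9F A6 AD.
Offset 16: leading byte 0xE5 = 11100101 → 3-byte char #5 = E5 96 BE.
Offset 19: leading byte 0xE6 = 11100110 → 3-byte char #6 = E6 A4 AC.
Offset 22: leading byte 0xE2 = 11100010 → 3-byte char #7 = E2 88 98.
Offset 25: leading byte 0xDF = 11011111 → 2-byte char #8 = DF A0.
Offset 27: leading byte 0xF0 = 11110000 → 4-byte char #9 = F0 A0 AD BD.
Leading byte 0xF0 = 11110000 matches 11110xxx → 4-byte sequence.
Byte 1: 0xF0 = 11110000, payload 000 (3 bits).
Byte 2: 0xA0 = 10100000 (10xxxxxx ✓), payload 100000.
Byte 3: 0xAD = 10101101 (10xxxxxx ✓), payload 101101.
Byte 4: 0xBD = 10111101 (10xxxxxx ✓), payload 111101.
Concatenate: 000100000101101111101 = 0x20B7D (21 bits → U+20B7D).

U+20B7D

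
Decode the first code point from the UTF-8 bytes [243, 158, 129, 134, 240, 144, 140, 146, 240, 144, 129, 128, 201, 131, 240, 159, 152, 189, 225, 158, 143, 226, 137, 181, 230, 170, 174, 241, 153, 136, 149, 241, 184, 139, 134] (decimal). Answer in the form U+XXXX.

U+DE046

Offset 0: leading byte 0xF3 = 11110011 → 4-byte char #1 = F3 9E 81 86.
Leading byte 0xF3 = 11110011 matches 11110xxx → 4-byte sequence.
Byte 1: 0xF3 = 11110011, payload 011 (3 bits).
Byte 2: 0x9E = 10011110 (10xxxxxx ✓), payload 011110.
Byte 3: 0x81 = 10000001 (10xxxxxx ✓), payload 000001.
Byte 4: 0x86 = 10000110 (10xxxxxx ✓), payload 000110.
Concatenate: 011011110000001000110 = 0xDE046 (21 bits → U+DE046).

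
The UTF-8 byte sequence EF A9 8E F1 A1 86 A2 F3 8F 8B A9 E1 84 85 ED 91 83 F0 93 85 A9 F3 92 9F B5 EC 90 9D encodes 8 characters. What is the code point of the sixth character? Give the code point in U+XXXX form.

U+13169

Offset 0: leading byte 0xEF = 11101111 → 3-byte char #1 = EF A9 8E.
Offset 3: leading byte 0xF1 = 11110001 → 4-byte char #2 = F1 A1 86 A2.
Offset 7: leading byte 0xF3 = 11110011 → 4-byte char #3 = F3 8F 8B A9.
Offset 11: leading byte 0xE1 = 11100001 → 3-byte char #4 = E1 84 85.
Offset 14: leading byte 0xED = 11101101 → 3-byte char #5 = ED 91 83.
Offset 17: leading byte 0xF0 = 11110000 → 4-byte char #6 = F0 93 85 A9.
Leading byte 0xF0 = 11110000 matches 11110xxx → 4-byte sequence.
Byte 1: 0xF0 = 11110000, payload 000 (3 bits).
Byte 2: 0x93 = 10010011 (10xxxxxx ✓), payload 010011.
Byte 3: 0x85 = 10000101 (10xxxxxx ✓), payload 000101.
Byte 4: 0xA9 = 10101001 (10xxxxxx ✓), payload 101001.
Concatenate: 000010011000101101001 = 0x13169 (21 bits → U+13169).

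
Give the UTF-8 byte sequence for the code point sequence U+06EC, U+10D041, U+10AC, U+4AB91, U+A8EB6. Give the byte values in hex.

U+06EC: 2-byte form → DB AC.
U+10D041: 4-byte form → F4 8D 81 81.
U+10AC: 3-byte form → E1 82 AC.
U+4AB91: 4-byte form → F1 8A AE 91.
U+A8EB6: 4-byte form → F2 A8 BA B6.
Concatenated (17 bytes): DB AC F4 8D 81 81 E1 82 AC F1 8A AE 91 F2 A8 BA B6.

DB AC F4 8D 81 81 E1 82 AC F1 8A AE 91 F2 A8 BA B6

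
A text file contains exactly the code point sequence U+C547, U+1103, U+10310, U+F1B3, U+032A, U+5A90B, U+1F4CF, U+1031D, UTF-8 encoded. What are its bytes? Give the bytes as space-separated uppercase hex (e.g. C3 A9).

U+C547: 3-byte form → EC 95 87.
U+1103: 3-byte form → E1 84 83.
U+10310: 4-byte form → F0 90 8C 90.
U+F1B3: 3-byte form → EF 86 B3.
U+032A: 2-byte form → CC AA.
U+5A90B: 4-byte form → F1 9A A4 8B.
U+1F4CF: 4-byte form → F0 9F 93 8F.
U+1031D: 4-byte form → F0 90 8C 9D.
Concatenated (27 bytes): EC 95 87 E1 84 83 F0 90 8C 90 EF 86 B3 CC AA F1 9A A4 8B F0 9F 93 8F F0 90 8C 9D.

EC 95 87 E1 84 83 F0 90 8C 90 EF 86 B3 CC AA F1 9A A4 8B F0 9F 93 8F F0 90 8C 9D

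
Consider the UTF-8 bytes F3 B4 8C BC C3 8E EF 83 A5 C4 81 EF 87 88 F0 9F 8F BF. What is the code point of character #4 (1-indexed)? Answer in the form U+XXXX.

Offset 0: leading byte 0xF3 = 11110011 → 4-byte char #1 = F3 B4 8C BC.
Offset 4: leading byte 0xC3 = 11000011 → 2-byte char #2 = C3 8E.
Offset 6: leading byte 0xEF = 11101111 → 3-byte char #3 = EF 83 A5.
Offset 9: leading byte 0xC4 = 11000100 → 2-byte char #4 = C4 81.
Leading byte 0xC4 = 11000100 matches 110xxxxx → 2-byte sequence.
Byte 1: 0xC4 = 11000100, payload 00100 (5 bits).
Byte 2: 0x81 = 10000001 (10xxxxxx ✓), payload 000001.
Concatenate: 00100000001 = 0x101 (11 bits → U+0101).

U+0101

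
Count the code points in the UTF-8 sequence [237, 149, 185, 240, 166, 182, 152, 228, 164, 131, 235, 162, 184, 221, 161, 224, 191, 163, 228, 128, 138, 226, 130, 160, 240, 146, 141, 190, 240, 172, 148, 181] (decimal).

Byte at offset 0: 0xED = 11101101 → 3-byte char (#1). Advance 3.
Byte at offset 3: 0xF0 = 11110000 → 4-byte char (#2). Advance 4.
Byte at offset 7: 0xE4 = 11100100 → 3-byte char (#3). Advance 3.
Byte at offset 10: 0xEB = 11101011 → 3-byte char (#4). Advance 3.
Byte at offset 13: 0xDD = 11011101 → 2-byte char (#5). Advance 2.
Byte at offset 15: 0xE0 = 11100000 → 3-byte char (#6). Advance 3.
Byte at offset 18: 0xE4 = 11100100 → 3-byte char (#7). Advance 3.
Byte at offset 21: 0xE2 = 11100010 → 3-byte char (#8). Advance 3.
Byte at offset 24: 0xF0 = 11110000 → 4-byte char (#9). Advance 4.
Byte at offset 28: 0xF0 = 11110000 → 4-byte char (#10). Advance 4.
Reached end at offset 32 after 10 code points.

10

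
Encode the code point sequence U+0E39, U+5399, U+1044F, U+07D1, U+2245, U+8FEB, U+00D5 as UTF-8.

E0 B8 B9 E5 8E 99 F0 90 91 8F DF 91 E2 89 85 E8 BF AB C3 95

U+0E39: 3-byte form → E0 B8 B9.
U+5399: 3-byte form → E5 8E 99.
U+1044F: 4-byte form → F0 90 91 8F.
U+07D1: 2-byte form → DF 91.
U+2245: 3-byte form → E2 89 85.
U+8FEB: 3-byte form → E8 BF AB.
U+00D5: 2-byte form → C3 95.
Concatenated (20 bytes): E0 B8 B9 E5 8E 99 F0 90 91 8F DF 91 E2 89 85 E8 BF AB C3 95.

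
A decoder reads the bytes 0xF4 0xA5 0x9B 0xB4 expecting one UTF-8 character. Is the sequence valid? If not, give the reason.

invalid (encodes a value above U+10FFFF)

Leading byte 0xF4 = 11110100 → 4-byte form.
Payload = 0x1256F4, which exceeds U+10FFFF, the maximum Unicode code point. (Leading bytes F5–FF, or F4 followed by ≥ 0x90, are invalid.)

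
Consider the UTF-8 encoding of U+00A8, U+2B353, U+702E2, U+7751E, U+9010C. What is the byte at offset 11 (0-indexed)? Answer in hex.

0xB7

U+00A8 → 2-byte form C2 A8 at offsets 0–1.
U+2B353 → 4-byte form F0 AB 8D 93 at offsets 2–5.
U+702E2 → 4-byte form F1 B0 8B A2 at offsets 6–9.
U+7751E → 4-byte form F1 B7 94 9E at offsets 10–13.
Offset 11 falls in char 4's range; it's byte 2 of F1 B7 94 9E = 0xB7.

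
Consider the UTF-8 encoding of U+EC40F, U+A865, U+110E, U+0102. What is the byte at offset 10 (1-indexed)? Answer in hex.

0x8E

1-indexed offset 10 is 0-indexed offset 9.
U+EC40F → 4-byte form F3 AC 90 8F at offsets 0–3.
U+A865 → 3-byte form EA A1 A5 at offsets 4–6.
U+110E → 3-byte form E1 84 8E at offsets 7–9.
Offset 9 falls in char 3's range; it's byte 3 of E1 84 8E = 0x8E.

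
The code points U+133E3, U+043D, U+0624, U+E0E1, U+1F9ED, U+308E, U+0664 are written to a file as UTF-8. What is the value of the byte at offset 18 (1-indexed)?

0x8E

1-indexed offset 18 is 0-indexed offset 17.
U+133E3 → 4-byte form F0 93 8F A3 at offsets 0–3.
U+043D → 2-byte form D0 BD at offsets 4–5.
U+0624 → 2-byte form D8 A4 at offsets 6–7.
U+E0E1 → 3-byte form EE 83 A1 at offsets 8–10.
U+1F9ED → 4-byte form F0 9F A7 AD at offsets 11–14.
U+308E → 3-byte form E3 82 8E at offsets 15–17.
Offset 17 falls in char 6's range; it's byte 3 of E3 82 8E = 0x8E.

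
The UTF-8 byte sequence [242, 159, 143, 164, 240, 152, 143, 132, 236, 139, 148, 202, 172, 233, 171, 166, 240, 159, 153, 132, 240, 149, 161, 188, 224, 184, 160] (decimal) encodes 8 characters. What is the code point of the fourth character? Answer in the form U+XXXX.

U+02AC

Offset 0: leading byte 0xF2 = 11110010 → 4-byte char #1 = F2 9F 8F A4.
Offset 4: leading byte 0xF0 = 11110000 → 4-byte char #2 = F0 98 8F 84.
Offset 8: leading byte 0xEC = 11101100 → 3-byte char #3 = EC 8B 94.
Offset 11: leading byte 0xCA = 11001010 → 2-byte char #4 = CA AC.
Leading byte 0xCA = 11001010 matches 110xxxxx → 2-byte sequence.
Byte 1: 0xCA = 11001010, payload 01010 (5 bits).
Byte 2: 0xAC = 10101100 (10xxxxxx ✓), payload 101100.
Concatenate: 01010101100 = 0x2AC (11 bits → U+02AC).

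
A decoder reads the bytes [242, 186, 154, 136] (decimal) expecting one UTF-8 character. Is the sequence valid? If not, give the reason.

valid

Leading byte 0xF2 = 11110010 → 4-byte form.
Continuation bytes 0xBA=10111010, 0x9A=10011010, 0x88=10001000 all match 10xxxxxx.
Decoded value 0xBA688 is ≥ 0x10000 (shortest form) and not a surrogate.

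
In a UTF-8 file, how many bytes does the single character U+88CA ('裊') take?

3

U+88CA = 0x88CA. UTF-8 uses 1 byte below 0x80, 2 below 0x800, 3 below 0x10000, 4 up to 0x10FFFF. 0x88CA is in U+0800–U+FFFF → 3 bytes.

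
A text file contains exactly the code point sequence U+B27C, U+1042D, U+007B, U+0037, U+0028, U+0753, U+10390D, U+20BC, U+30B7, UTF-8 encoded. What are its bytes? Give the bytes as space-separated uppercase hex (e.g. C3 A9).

U+B27C: 3-byte form → EB 89 BC.
U+1042D: 4-byte form → F0 90 90 AD.
U+007B: 1-byte form → 7B.
U+0037: 1-byte form → 37.
U+0028: 1-byte form → 28.
U+0753: 2-byte form → DD 93.
U+10390D: 4-byte form → F4 83 A4 8D.
U+20BC: 3-byte form → E2 82 BC.
U+30B7: 3-byte form → E3 82 B7.
Concatenated (22 bytes): EB 89 BC F0 90 90 AD 7B 37 28 DD 93 F4 83 A4 8D E2 82 BC E3 82 B7.

EB 89 BC F0 90 90 AD 7B 37 28 DD 93 F4 83 A4 8D E2 82 BC E3 82 B7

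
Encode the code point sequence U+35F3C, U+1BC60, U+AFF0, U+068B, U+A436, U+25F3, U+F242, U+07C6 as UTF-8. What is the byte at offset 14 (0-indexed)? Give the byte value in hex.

0x90

U+35F3C → 4-byte form F0 B5 BC BC at offsets 0–3.
U+1BC60 → 4-byte form F0 9B B1 A0 at offsets 4–7.
U+AFF0 → 3-byte form EA BF B0 at offsets 8–10.
U+068B → 2-byte form DA 8B at offsets 11–12.
U+A436 → 3-byte form EA 90 B6 at offsets 13–15.
Offset 14 falls in char 5's range; it's byte 2 of EA 90 B6 = 0x90.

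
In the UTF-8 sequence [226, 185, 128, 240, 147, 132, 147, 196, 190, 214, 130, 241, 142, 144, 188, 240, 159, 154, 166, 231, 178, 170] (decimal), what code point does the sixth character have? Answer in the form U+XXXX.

Offset 0: leading byte 0xE2 = 11100010 → 3-byte char #1 = E2 B9 80.
Offset 3: leading byte 0xF0 = 11110000 → 4-byte char #2 = F0 93 84 93.
Offset 7: leading byte 0xC4 = 11000100 → 2-byte char #3 = C4 BE.
Offset 9: leading byte 0xD6 = 11010110 → 2-byte char #4 = D6 82.
Offset 11: leading byte 0xF1 = 11110001 → 4-byte char #5 = F1 8E 90 BC.
Offset 15: leading byte 0xF0 = 11110000 → 4-byte char #6 = F0 9F 9A A6.
Leading byte 0xF0 = 11110000 matches 11110xxx → 4-byte sequence.
Byte 1: 0xF0 = 11110000, payload 000 (3 bits).
Byte 2: 0x9F = 10011111 (10xxxxxx ✓), payload 011111.
Byte 3: 0x9A = 10011010 (10xxxxxx ✓), payload 011010.
Byte 4: 0xA6 = 10100110 (10xxxxxx ✓), payload 100110.
Concatenate: 000011111011010100110 = 0x1F6A6 (21 bits → U+1F6A6).

U+1F6A6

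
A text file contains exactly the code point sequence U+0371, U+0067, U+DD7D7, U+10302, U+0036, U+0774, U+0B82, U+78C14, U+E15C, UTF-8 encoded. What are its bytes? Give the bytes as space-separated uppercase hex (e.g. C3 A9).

U+0371: 2-byte form → CD B1.
U+0067: 1-byte form → 67.
U+DD7D7: 4-byte form → F3 9D 9F 97.
U+10302: 4-byte form → F0 90 8C 82.
U+0036: 1-byte form → 36.
U+0774: 2-byte form → DD B4.
U+0B82: 3-byte form → E0 AE 82.
U+78C14: 4-byte form → F1 B8 B0 94.
U+E15C: 3-byte form → EE 85 9C.
Concatenated (24 bytes): CD B1 67 F3 9D 9F 97 F0 90 8C 82 36 DD B4 E0 AE 82 F1 B8 B0 94 EE 85 9C.

CD B1 67 F3 9D 9F 97 F0 90 8C 82 36 DD B4 E0 AE 82 F1 B8 B0 94 EE 85 9C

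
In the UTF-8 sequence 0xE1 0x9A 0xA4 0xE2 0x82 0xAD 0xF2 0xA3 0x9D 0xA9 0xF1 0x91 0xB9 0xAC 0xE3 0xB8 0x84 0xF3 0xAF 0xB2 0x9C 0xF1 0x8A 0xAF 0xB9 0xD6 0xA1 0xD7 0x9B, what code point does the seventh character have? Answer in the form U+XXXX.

U+4ABF9

Offset 0: leading byte 0xE1 = 11100001 → 3-byte char #1 = E1 9A A4.
Offset 3: leading byte 0xE2 = 11100010 → 3-byte char #2 = E2 82 AD.
Offset 6: leading byte 0xF2 = 11110010 → 4-byte char #3 = F2 A3 9D A9.
Offset 10: leading byte 0xF1 = 11110001 → 4-byte char #4 = F1 91 B9 AC.
Offset 14: leading byte 0xE3 = 11100011 → 3-byte char #5 = E3 B8 84.
Offset 17: leading byte 0xF3 = 11110011 → 4-byte char #6 = F3 AF B2 9C.
Offset 21: leading byte 0xF1 = 11110001 → 4-byte char #7 = F1 8A AF B9.
Leading byte 0xF1 = 11110001 matches 11110xxx → 4-byte sequence.
Byte 1: 0xF1 = 11110001, payload 001 (3 bits).
Byte 2: 0x8A = 10001010 (10xxxxxx ✓), payload 001010.
Byte 3: 0xAF = 10101111 (10xxxxxx ✓), payload 101111.
Byte 4: 0xB9 = 10111001 (10xxxxxx ✓), payload 111001.
Concatenate: 001001010101111111001 = 0x4ABF9 (21 bits → U+4ABF9).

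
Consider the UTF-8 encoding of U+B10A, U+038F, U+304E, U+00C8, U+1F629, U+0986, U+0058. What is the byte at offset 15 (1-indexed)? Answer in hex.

0xE0

1-indexed offset 15 is 0-indexed offset 14.
U+B10A → 3-byte form EB 84 8A at offsets 0–2.
U+038F → 2-byte form CE 8F at offsets 3–4.
U+304E → 3-byte form E3 81 8E at offsets 5–7.
U+00C8 → 2-byte form C3 88 at offsets 8–9.
U+1F629 → 4-byte form F0 9F 98 A9 at offsets 10–13.
U+0986 → 3-byte form E0 A6 86 at offsets 14–16.
Offset 14 falls in char 6's range; it's byte 1 of E0 A6 86 = 0xE0.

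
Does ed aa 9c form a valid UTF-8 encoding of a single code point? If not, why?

invalid (encodes a surrogate (U+D800–U+DFFF))

Structurally a 3-byte sequence; payload = 0xDA9C.
But 0xDA9C is in U+D800–U+DFFF, the surrogate range. Surrogates are not Unicode scalar values and are forbidden in UTF-8.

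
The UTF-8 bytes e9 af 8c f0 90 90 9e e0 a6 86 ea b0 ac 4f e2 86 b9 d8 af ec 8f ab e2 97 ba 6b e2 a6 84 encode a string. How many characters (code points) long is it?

11

Byte at offset 0: 0xE9 = 11101001 → 3-byte char (#1). Advance 3.
Byte at offset 3: 0xF0 = 11110000 → 4-byte char (#2). Advance 4.
Byte at offset 7: 0xE0 = 11100000 → 3-byte char (#3). Advance 3.
Byte at offset 10: 0xEA = 11101010 → 3-byte char (#4). Advance 3.
Byte at offset 13: 0x4F = 01001111 → 1-byte char (#5). Advance 1.
Byte at offset 14: 0xE2 = 11100010 → 3-byte char (#6). Advance 3.
Byte at offset 17: 0xD8 = 11011000 → 2-byte char (#7). Advance 2.
Byte at offset 19: 0xEC = 11101100 → 3-byte char (#8). Advance 3.
Byte at offset 22: 0xE2 = 11100010 → 3-byte char (#9). Advance 3.
Byte at offset 25: 0x6B = 01101011 → 1-byte char (#10). Advance 1.
Byte at offset 26: 0xE2 = 11100010 → 3-byte char (#11). Advance 3.
Reached end at offset 29 after 11 code points.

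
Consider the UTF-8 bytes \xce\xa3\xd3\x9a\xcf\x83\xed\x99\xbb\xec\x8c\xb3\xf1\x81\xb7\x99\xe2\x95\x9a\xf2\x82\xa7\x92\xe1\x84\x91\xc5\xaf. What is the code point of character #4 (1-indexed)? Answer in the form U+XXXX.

Offset 0: leading byte 0xCE = 11001110 → 2-byte char #1 = CE A3.
Offset 2: leading byte 0xD3 = 11010011 → 2-byte char #2 = D3 9A.
Offset 4: leading byte 0xCF = 11001111 → 2-byte char #3 = CF 83.
Offset 6: leading byte 0xED = 11101101 → 3-byte char #4 = ED 99 BB.
Leading byte 0xED = 11101101 matches 1110xxxx → 3-byte sequence.
Byte 1: 0xED = 11101101, payload 1101 (4 bits).
Byte 2: 0x99 = 10011001 (10xxxxxx ✓), payload 011001.
Byte 3: 0xBB = 10111011 (10xxxxxx ✓), payload 111011.
Concatenate: 1101011001111011 = 0xD67B (16 bits → U+D67B).

U+D67B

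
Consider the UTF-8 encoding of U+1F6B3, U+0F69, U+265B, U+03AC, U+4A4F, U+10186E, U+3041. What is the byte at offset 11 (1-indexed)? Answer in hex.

0xCE

1-indexed offset 11 is 0-indexed offset 10.
U+1F6B3 → 4-byte form F0 9F 9A B3 at offsets 0–3.
U+0F69 → 3-byte form E0 BD A9 at offsets 4–6.
U+265B → 3-byte form E2 99 9B at offsets 7–9.
U+03AC → 2-byte form CE AC at offsets 10–11.
Offset 10 falls in char 4's range; it's byte 1 of CE AC = 0xCE.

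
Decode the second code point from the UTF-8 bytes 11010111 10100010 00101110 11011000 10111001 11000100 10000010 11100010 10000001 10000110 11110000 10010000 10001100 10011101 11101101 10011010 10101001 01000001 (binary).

Offset 0: leading byte 0xD7 = 11010111 → 2-byte char #1 = D7 A2.
Offset 2: leading byte 0x2E = 00101110 → 1-byte char #2 = 2E.
Leading byte 0x2E = 00101110 matches 0xxxxxxx → 1-byte sequence.
Byte 1: 0x2E = 00101110, payload 0101110 (7 bits).
Concatenate: 0101110 = 0x2E (7 bits → U+002E).

U+002E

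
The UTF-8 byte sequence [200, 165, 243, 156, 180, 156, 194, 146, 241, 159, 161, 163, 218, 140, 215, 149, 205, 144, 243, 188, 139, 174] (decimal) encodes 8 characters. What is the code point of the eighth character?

Offset 0: leading byte 0xC8 = 11001000 → 2-byte char #1 = C8 A5.
Offset 2: leading byte 0xF3 = 11110011 → 4-byte char #2 = F3 9C B4 9C.
Offset 6: leading byte 0xC2 = 11000010 → 2-byte char #3 = C2 92.
Offset 8: leading byte 0xF1 = 11110001 → 4-byte char #4 = F1 9F A1 A3.
Offset 12: leading byte 0xDA = 11011010 → 2-byte char #5 = DA 8C.
Offset 14: leading byte 0xD7 = 11010111 → 2-byte char #6 = D7 95.
Offset 16: leading byte 0xCD = 11001101 → 2-byte char #7 = CD 90.
Offset 18: leading byte 0xF3 = 11110011 → 4-byte char #8 = F3 BC 8B AE.
Leading byte 0xF3 = 11110011 matches 11110xxx → 4-byte sequence.
Byte 1: 0xF3 = 11110011, payload 011 (3 bits).
Byte 2: 0xBC = 10111100 (10xxxxxx ✓), payload 111100.
Byte 3: 0x8B = 10001011 (10xxxxxx ✓), payload 001011.
Byte 4: 0xAE = 10101110 (10xxxxxx ✓), payload 101110.
Concatenate: 011111100001011101110 = 0xFC2EE (21 bits → U+FC2EE).

U+FC2EE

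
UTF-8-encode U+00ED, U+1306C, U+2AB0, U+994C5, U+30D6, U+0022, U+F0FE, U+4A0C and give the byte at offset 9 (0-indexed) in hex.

0xF2

U+00ED → 2-byte form C3 AD at offsets 0–1.
U+1306C → 4-byte form F0 93 81 AC at offsets 2–5.
U+2AB0 → 3-byte form E2 AA B0 at offsets 6–8.
U+994C5 → 4-byte form F2 99 93 85 at offsets 9–12.
Offset 9 falls in char 4's range; it's byte 1 of F2 99 93 85 = 0xF2.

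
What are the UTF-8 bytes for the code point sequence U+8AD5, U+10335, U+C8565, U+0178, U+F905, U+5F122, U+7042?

E8 AB 95 F0 90 8C B5 F3 88 95 A5 C5 B8 EF A4 85 F1 9F 84 A2 E7 81 82

U+8AD5: 3-byte form → E8 AB 95.
U+10335: 4-byte form → F0 90 8C B5.
U+C8565: 4-byte form → F3 88 95 A5.
U+0178: 2-byte form → C5 B8.
U+F905: 3-byte form → EF A4 85.
U+5F122: 4-byte form → F1 9F 84 A2.
U+7042: 3-byte form → E7 81 82.
Concatenated (23 bytes): E8 AB 95 F0 90 8C B5 F3 88 95 A5 C5 B8 EF A4 85 F1 9F 84 A2 E7 81 82.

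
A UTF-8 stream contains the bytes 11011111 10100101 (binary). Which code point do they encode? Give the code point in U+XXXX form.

Leading byte 0xDF = 11011111 matches 110xxxxx → 2-byte sequence.
Byte 1: 0xDF = 11011111, payload 11111 (5 bits).
Byte 2: 0xA5 = 10100101 (10xxxxxx ✓), payload 100101.
Concatenate: 11111100101 = 0x7E5 (11 bits → U+07E5).

U+07E5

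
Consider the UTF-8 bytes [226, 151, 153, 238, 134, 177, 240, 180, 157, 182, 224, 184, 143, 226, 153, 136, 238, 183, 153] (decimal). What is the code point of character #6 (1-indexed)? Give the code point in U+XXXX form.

U+EDD9

Offset 0: leading byte 0xE2 = 11100010 → 3-byte char #1 = E2 97 99.
Offset 3: leading byte 0xEE = 11101110 → 3-byte char #2 = EE 86 B1.
Offset 6: leading byte 0xF0 = 11110000 → 4-byte char #3 = F0 B4 9D B6.
Offset 10: leading byte 0xE0 = 11100000 → 3-byte char #4 = E0 B8 8F.
Offset 13: leading byte 0xE2 = 11100010 → 3-byte char #5 = E2 99 88.
Offset 16: leading byte 0xEE = 11101110 → 3-byte char #6 = EE B7 99.
Leading byte 0xEE = 11101110 matches 1110xxxx → 3-byte sequence.
Byte 1: 0xEE = 11101110, payload 1110 (4 bits).
Byte 2: 0xB7 = 10110111 (10xxxxxx ✓), payload 110111.
Byte 3: 0x99 = 10011001 (10xxxxxx ✓), payload 011001.
Concatenate: 1110110111011001 = 0xEDD9 (16 bits → U+EDD9).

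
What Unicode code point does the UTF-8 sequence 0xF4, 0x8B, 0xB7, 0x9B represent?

U+10BDDB

Leading byte 0xF4 = 11110100 matches 11110xxx → 4-byte sequence.
Byte 1: 0xF4 = 11110100, payload 100 (3 bits).
Byte 2: 0x8B = 10001011 (10xxxxxx ✓), payload 001011.
Byte 3: 0xB7 = 10110111 (10xxxxxx ✓), payload 110111.
Byte 4: 0x9B = 10011011 (10xxxxxx ✓), payload 011011.
Concatenate: 100001011110111011011 = 0x10BDDB (21 bits → U+10BDDB).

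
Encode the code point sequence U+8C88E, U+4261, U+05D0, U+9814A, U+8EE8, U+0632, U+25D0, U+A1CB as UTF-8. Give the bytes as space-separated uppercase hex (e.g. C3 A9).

F2 8C A2 8E E4 89 A1 D7 90 F2 98 85 8A E8 BB A8 D8 B2 E2 97 90 EA 87 8B

U+8C88E: 4-byte form → F2 8C A2 8E.
U+4261: 3-byte form → E4 89 A1.
U+05D0: 2-byte form → D7 90.
U+9814A: 4-byte form → F2 98 85 8A.
U+8EE8: 3-byte form → E8 BB A8.
U+0632: 2-byte form → D8 B2.
U+25D0: 3-byte form → E2 97 90.
U+A1CB: 3-byte form → EA 87 8B.
Concatenated (24 bytes): F2 8C A2 8E E4 89 A1 D7 90 F2 98 85 8A E8 BB A8 D8 B2 E2 97 90 EA 87 8B.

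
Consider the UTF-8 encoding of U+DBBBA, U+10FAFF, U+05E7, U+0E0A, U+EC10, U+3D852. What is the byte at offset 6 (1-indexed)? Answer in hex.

0x8F

1-indexed offset 6 is 0-indexed offset 5.
U+DBBBA → 4-byte form F3 9B AE BA at offsets 0–3.
U+10FAFF → 4-byte form F4 8F AB BF at offsets 4–7.
Offset 5 falls in char 2's range; it's byte 2 of F4 8F AB BF = 0x8F.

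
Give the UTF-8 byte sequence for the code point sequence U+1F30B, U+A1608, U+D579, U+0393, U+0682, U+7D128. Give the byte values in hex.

U+1F30B: 4-byte form → F0 9F 8C 8B.
U+A1608: 4-byte form → F2 A1 98 88.
U+D579: 3-byte form → ED 95 B9.
U+0393: 2-byte form → CE 93.
U+0682: 2-byte form → DA 82.
U+7D128: 4-byte form → F1 BD 84 A8.
Concatenated (19 bytes): F0 9F 8C 8B F2 A1 98 88 ED 95 B9 CE 93 DA 82 F1 BD 84 A8.

F0 9F 8C 8B F2 A1 98 88 ED 95 B9 CE 93 DA 82 F1 BD 84 A8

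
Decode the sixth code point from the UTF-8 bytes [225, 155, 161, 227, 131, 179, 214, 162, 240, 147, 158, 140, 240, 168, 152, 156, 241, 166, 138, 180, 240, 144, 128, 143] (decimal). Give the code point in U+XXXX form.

U+662B4

Offset 0: leading byte 0xE1 = 11100001 → 3-byte char #1 = E1 9B A1.
Offset 3: leading byte 0xE3 = 11100011 → 3-byte char #2 = E3 83 B3.
Offset 6: leading byte 0xD6 = 11010110 → 2-byte char #3 = D6 A2.
Offset 8: leading byte 0xF0 = 11110000 → 4-byte char #4 = F0 93 9E 8C.
Offset 12: leading byte 0xF0 = 11110000 → 4-byte char #5 = F0 A8 98 9C.
Offset 16: leading byte 0xF1 = 11110001 → 4-byte char #6 = F1 A6 8A B4.
Leading byte 0xF1 = 11110001 matches 11110xxx → 4-byte sequence.
Byte 1: 0xF1 = 11110001, payload 001 (3 bits).
Byte 2: 0xA6 = 10100110 (10xxxxxx ✓), payload 100110.
Byte 3: 0x8A = 10001010 (10xxxxxx ✓), payload 001010.
Byte 4: 0xB4 = 10110100 (10xxxxxx ✓), payload 110100.
Concatenate: 001100110001010110100 = 0x662B4 (21 bits → U+662B4).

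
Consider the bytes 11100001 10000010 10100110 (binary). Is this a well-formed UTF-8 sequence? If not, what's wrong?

valid

Leading byte 0xE1 = 11100001 → 3-byte form.
Continuation bytes 0x82=10000010, 0xA6=10100110 all match 10xxxxxx.
Decoded value 0x10A6 is ≥ 0x800 (shortest form) and not a surrogate.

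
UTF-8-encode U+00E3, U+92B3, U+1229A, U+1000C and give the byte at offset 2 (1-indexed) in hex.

1-indexed offset 2 is 0-indexed offset 1.
U+00E3 → 2-byte form C3 A3 at offsets 0–1.
Offset 1 falls in char 1's range; it's byte 2 of C3 A3 = 0xA3.

0xA3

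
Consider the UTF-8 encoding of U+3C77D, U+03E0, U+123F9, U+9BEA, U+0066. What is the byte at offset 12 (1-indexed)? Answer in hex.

1-indexed offset 12 is 0-indexed offset 11.
U+3C77D → 4-byte form F0 BC 9D BD at offsets 0–3.
U+03E0 → 2-byte form CF A0 at offsets 4–5.
U+123F9 → 4-byte form F0 92 8F B9 at offsets 6–9.
U+9BEA → 3-byte form E9 AF AA at offsets 10–12.
Offset 11 falls in char 4's range; it's byte 2 of E9 AF AA = 0xAF.

0xAF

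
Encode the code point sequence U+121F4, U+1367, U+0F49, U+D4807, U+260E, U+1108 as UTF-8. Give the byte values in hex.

F0 92 87 B4 E1 8D A7 E0 BD 89 F3 94 A0 87 E2 98 8E E1 84 88

U+121F4: 4-byte form → F0 92 87 B4.
U+1367: 3-byte form → E1 8D A7.
U+0F49: 3-byte form → E0 BD 89.
U+D4807: 4-byte form → F3 94 A0 87.
U+260E: 3-byte form → E2 98 8E.
U+1108: 3-byte form → E1 84 88.
Concatenated (20 bytes): F0 92 87 B4 E1 8D A7 E0 BD 89 F3 94 A0 87 E2 98 8E E1 84 88.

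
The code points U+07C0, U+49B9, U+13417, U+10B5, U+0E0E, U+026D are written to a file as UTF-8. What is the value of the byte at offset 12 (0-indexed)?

U+07C0 → 2-byte form DF 80 at offsets 0–1.
U+49B9 → 3-byte form E4 A6 B9 at offsets 2–4.
U+13417 → 4-byte form F0 93 90 97 at offsets 5–8.
U+10B5 → 3-byte form E1 82 B5 at offsets 9–11.
U+0E0E → 3-byte form E0 B8 8E at offsets 12–14.
Offset 12 falls in char 5's range; it's byte 1 of E0 B8 8E = 0xE0.

0xE0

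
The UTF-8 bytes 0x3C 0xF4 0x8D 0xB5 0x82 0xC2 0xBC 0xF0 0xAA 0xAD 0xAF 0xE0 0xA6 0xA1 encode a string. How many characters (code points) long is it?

Byte at offset 0: 0x3C = 00111100 → 1-byte char (#1). Advance 1.
Byte at offset 1: 0xF4 = 11110100 → 4-byte char (#2). Advance 4.
Byte at offset 5: 0xC2 = 11000010 → 2-byte char (#3). Advance 2.
Byte at offset 7: 0xF0 = 11110000 → 4-byte char (#4). Advance 4.
Byte at offset 11: 0xE0 = 11100000 → 3-byte char (#5). Advance 3.
Reached end at offset 14 after 5 code points.

5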